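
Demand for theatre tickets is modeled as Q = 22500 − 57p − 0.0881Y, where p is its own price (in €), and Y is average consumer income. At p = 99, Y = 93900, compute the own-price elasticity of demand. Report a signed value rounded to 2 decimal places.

At the given values, Q = 22500 − 57(99) − 0.0881(93900) = 8584.41.
∂Q/∂p = −57.
E = (-57) × (99/8584.41) = -0.6573…

-0.66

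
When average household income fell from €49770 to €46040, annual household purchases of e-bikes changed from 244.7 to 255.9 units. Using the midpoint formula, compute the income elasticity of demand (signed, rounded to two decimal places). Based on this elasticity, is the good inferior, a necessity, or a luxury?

%ΔQ = (255.9 − 244.7)/[( 244.7 + 255.9)/2] = 11.2/250.3 = 0.044746…
%ΔIncome = (46040 − 49770)/[( 49770 + 46040)/2] = -3730/47905 = -0.077862…
E_income = (11.2/250.3) / (-3730/47905) = -0.5746…
E_income < 0 ⇒ inferior good.

-0.57; inferior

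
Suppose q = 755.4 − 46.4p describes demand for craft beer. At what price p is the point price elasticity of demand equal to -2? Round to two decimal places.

Ed = −46.4p/(755.4 − 46.4p). Set this equal to -2:
46.4p = 2·(755.4 − 46.4p) ⇒ 46.4p(1 + 2) = 2·755.4
p = 2·755.4 / (46.4·3) = 10.8534…

10.85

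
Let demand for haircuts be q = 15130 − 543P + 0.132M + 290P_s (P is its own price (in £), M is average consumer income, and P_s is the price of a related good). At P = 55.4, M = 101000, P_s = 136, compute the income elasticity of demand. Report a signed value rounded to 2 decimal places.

0.35

At the given values, q = 15130 − 543(55.4) + 0.132(101000) + 290(136) = 37819.8.
∂q/∂M = 0.132.
E = (0.132) × (101000/37819.8) = 0.3525…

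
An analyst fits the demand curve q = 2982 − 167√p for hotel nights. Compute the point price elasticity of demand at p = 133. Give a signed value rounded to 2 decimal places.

-0.91

dq/dp = −167/(2√p) = -7.24037. At p = 133, q = 1056.06.
Ed = (dq/dp)·(p/q) = (-7.24037) × (133/1056.06) = -0.9118…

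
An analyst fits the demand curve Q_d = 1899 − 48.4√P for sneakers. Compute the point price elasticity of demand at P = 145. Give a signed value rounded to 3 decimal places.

-0.221

dQ_d/dP = −48.4/(2√P) = -2.0097. At P = 145, Q_d = 1316.19.
Ed = (dQ_d/dP)·(P/Q_d) = (-2.0097) × (145/1316.19) = -0.22140…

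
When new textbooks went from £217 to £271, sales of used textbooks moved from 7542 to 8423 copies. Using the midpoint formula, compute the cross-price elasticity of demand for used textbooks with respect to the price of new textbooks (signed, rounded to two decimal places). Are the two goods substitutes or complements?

0.50; substitutes

%ΔQ_{used textbooks} = (8423 − 7542)/avg = 881/7982.5 = 0.110366…
%ΔP_{new textbooks} = (271 − 217)/avg = 54/244 = 0.221311…
E_cross = (881/7982.5) / (54/244) = 0.4986…
E_cross > 0 ⇒ the goods are substitutes.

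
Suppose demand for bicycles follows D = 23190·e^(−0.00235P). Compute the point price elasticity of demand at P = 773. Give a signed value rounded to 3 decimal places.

dD/dP = −0.00235·D = -8.86035. At P = 773, D = 3770.36.
Ed = (dD/dP)·(P/D) = (-8.86035) × (773/3770.36) = -1.81655

-1.817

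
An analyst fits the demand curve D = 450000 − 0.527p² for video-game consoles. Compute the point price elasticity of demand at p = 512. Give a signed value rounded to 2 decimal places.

dD/dp = −2·0.527·p = -539.648. At p = 512, D = 311850.112.
Ed = (dD/dp)·(p/D) = (-539.648) × (512/311850.112) = -0.8860…

-0.89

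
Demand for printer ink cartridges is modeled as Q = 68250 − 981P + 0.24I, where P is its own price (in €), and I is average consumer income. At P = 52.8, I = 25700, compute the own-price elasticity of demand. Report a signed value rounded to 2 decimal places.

-2.29

At the given values, Q = 68250 − 981(52.8) + 0.24(25700) = 22621.2.
∂Q/∂P = −981.
E = (-981) × (52.8/22621.2) = -2.2897…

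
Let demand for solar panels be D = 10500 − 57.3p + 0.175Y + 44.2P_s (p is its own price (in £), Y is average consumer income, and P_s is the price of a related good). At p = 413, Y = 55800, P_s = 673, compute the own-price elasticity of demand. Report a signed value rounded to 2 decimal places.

At the given values, D = 10500 − 57.3(413) + 0.175(55800) + 44.2(673) = 26346.7.
∂D/∂p = −57.3.
E = (-57.3) × (413/26346.7) = -0.8982…

-0.90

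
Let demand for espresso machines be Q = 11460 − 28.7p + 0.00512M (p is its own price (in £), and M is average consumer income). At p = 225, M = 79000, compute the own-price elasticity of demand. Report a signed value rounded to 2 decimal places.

At the given values, Q = 11460 − 28.7(225) + 0.00512(79000) = 5406.98.
∂Q/∂p = −28.7.
E = (-28.7) × (225/5406.98) = -1.1942…

-1.19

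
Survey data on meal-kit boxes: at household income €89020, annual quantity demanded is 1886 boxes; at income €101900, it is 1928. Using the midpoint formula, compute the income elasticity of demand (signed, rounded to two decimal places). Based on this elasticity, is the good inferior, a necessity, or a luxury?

0.16; necessity

%ΔQ = (1928 − 1886)/[( 1886 + 1928)/2] = 42/1907 = 0.022024…
%ΔIncome = (101900 − 89020)/[( 89020 + 101900)/2] = 12880/95460 = 0.134925…
E_income = (42/1907) / (12880/95460) = 0.1632…
0 < E_income < 1 ⇒ normal good, necessity.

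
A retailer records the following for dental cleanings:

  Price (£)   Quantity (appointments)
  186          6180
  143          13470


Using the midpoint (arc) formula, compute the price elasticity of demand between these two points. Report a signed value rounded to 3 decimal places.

-2.839

%ΔQ = (13470 − 6180) / [(6180 + 13470)/2] = 7290/9825 = 0.741984…
%ΔP = (143 − 186) / [(186 + 143)/2] = -43/164.5 = -0.261398…
Arc Ed = %ΔQ / %ΔP = (7290/9825) / (-43/164.5) = -2.83852…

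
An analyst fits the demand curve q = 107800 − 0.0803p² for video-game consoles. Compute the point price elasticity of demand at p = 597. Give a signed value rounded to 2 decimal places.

dq/dp = −2·0.0803·p = -95.8782. At p = 597, q = 79180.3573.
Ed = (dq/dp)·(p/q) = (-95.8782) × (597/79180.3573) = -0.7228…

-0.72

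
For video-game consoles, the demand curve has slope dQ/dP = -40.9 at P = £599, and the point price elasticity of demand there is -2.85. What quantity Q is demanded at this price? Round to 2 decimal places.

Ed = (dQ/dP)·(P/Q) ⇒ Q = (dQ/dP)·P/Ed = (-40.9)·599/(-2.85) = 8596.1754…

8596.18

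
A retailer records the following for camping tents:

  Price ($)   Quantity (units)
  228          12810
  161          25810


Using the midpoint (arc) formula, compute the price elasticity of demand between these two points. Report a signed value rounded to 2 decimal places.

%ΔQ = (25810 − 12810) / [(12810 + 25810)/2] = 13000/19310 = 0.673226…
%ΔP = (161 − 228) / [(228 + 161)/2] = -67/194.5 = -0.344473…
Arc Ed = %ΔQ / %ΔP = (13000/19310) / (-67/194.5) = -1.9543…

-1.95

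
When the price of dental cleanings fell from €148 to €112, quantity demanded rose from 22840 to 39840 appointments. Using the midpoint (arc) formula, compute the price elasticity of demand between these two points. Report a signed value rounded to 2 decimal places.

%ΔQ = (39840 − 22840) / [(22840 + 39840)/2] = 17000/31340 = 0.542437…
%ΔP = (112 − 148) / [(148 + 112)/2] = -36/130 = -0.276923…
Arc Ed = %ΔQ / %ΔP = (17000/31340) / (-36/130) = -1.9588…

-1.96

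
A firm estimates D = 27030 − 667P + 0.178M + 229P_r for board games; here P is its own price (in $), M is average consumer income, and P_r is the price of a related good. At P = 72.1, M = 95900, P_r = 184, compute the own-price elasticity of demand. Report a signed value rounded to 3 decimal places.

At the given values, D = 27030 − 667(72.1) + 0.178(95900) + 229(184) = 38145.5.
∂D/∂P = −667.
E = (-667) × (72.1/38145.5) = -1.26071…

-1.261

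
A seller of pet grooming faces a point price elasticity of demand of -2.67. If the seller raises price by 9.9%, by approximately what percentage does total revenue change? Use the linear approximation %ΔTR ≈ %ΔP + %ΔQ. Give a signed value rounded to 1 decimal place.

-16.5%

%ΔQ ≈ Ed × %ΔP = (-2.67) × (+9.9%) = -26.4330%
%ΔTR ≈ %ΔP + %ΔQ = (+9.9%) + (-26.4330%) = -16.5330%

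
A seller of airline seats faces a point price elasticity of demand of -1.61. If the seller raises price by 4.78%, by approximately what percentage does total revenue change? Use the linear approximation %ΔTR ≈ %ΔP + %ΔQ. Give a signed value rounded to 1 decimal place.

%ΔQ ≈ Ed × %ΔP = (-1.61) × (+4.78%) = -7.6958%
%ΔTR ≈ %ΔP + %ΔQ = (+4.78%) + (-7.6958%) = -2.9158%

-2.9%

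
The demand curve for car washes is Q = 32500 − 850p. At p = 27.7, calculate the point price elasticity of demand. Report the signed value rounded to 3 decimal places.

-2.629

dQ/dp = −850. At p = 27.7, Q = 32500 − 850(27.7) = 8955.
Ed = (dQ/dp)·(p/Q) = −850 × (27.7/8955) = -2.62925…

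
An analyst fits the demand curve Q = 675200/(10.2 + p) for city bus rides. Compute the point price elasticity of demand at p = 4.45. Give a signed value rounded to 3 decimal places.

-0.304

dQ/dp = −675200/(10.2 + p)² = -3145.99. At p = 4.45, Q = 46088.7.
Ed = (dQ/dp)·(p/Q) = (-3145.99) × (4.45/46088.7) = -0.30375…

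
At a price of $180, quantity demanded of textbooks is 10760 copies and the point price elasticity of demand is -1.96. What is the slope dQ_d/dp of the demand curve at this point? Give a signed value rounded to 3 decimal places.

-117.164

Ed = (dQ_d/dp)·(p/Q_d) ⇒ dQ_d/dp = Ed·Q_d/p = (-1.96)·10760/180 = -117.16444…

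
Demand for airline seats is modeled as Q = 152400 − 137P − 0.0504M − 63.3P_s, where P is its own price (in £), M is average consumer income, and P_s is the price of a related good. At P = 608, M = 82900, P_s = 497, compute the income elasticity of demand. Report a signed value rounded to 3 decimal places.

At the given values, Q = 152400 − 137(608) − 0.0504(82900) − 63.3(497) = 33465.74.
∂Q/∂M = -0.0504.
E = (-0.0504) × (82900/33465.74) = -0.12484…

-0.125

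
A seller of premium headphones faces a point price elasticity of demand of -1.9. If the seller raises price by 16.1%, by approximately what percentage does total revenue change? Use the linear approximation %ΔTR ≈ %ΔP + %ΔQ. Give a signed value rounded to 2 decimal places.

-14.49%

%ΔQ ≈ Ed × %ΔP = (-1.9) × (+16.1%) = -30.5900%
%ΔTR ≈ %ΔP + %ΔQ = (+16.1%) + (-30.5900%) = -14.4900%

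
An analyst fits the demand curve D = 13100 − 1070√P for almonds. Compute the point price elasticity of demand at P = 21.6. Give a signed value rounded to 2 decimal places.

dD/dP = −1070/(2√P) = -115.114. At P = 21.6, D = 8127.09.
Ed = (dD/dP)·(P/D) = (-115.114) × (21.6/8127.09) = -0.3059…

-0.31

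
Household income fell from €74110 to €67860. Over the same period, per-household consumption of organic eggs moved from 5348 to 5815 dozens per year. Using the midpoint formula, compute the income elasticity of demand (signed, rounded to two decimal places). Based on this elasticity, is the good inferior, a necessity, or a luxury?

-0.95; inferior

%ΔQ = (5815 − 5348)/[( 5348 + 5815)/2] = 467/5581.5 = 0.083669…
%ΔIncome = (67860 − 74110)/[( 74110 + 67860)/2] = -6250/70985 = -0.088046…
E_income = (467/5581.5) / (-6250/70985) = -0.9502…
E_income < 0 ⇒ inferior good.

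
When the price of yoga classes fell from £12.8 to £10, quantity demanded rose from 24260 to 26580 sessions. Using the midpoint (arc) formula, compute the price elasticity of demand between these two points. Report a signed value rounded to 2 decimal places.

%ΔQ = (26580 − 24260) / [(24260 + 26580)/2] = 2320/25420 = 0.091266…
%ΔP = (10 − 12.8) / [(12.8 + 10)/2] = -2.8/11.4 = -0.245614…
Arc Ed = %ΔQ / %ΔP = (2320/25420) / (-2.8/11.4) = -0.3715…

-0.37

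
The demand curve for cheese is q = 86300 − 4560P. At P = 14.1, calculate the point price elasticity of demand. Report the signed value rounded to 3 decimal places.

-2.922

dq/dP = −4560. At P = 14.1, q = 86300 − 4560(14.1) = 22004.
Ed = (dq/dP)·(P/q) = −4560 × (14.1/22004) = -2.92201…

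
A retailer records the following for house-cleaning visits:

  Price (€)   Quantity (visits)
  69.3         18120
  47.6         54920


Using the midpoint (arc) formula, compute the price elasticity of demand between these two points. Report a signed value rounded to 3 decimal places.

-2.714

%ΔQ = (54920 − 18120) / [(18120 + 54920)/2] = 36800/36520 = 1.007667…
%ΔP = (47.6 − 69.3) / [(69.3 + 47.6)/2] = -21.7/58.45 = -0.371257…
Arc Ed = %ΔQ / %ΔP = (36800/36520) / (-21.7/58.45) = -2.71419…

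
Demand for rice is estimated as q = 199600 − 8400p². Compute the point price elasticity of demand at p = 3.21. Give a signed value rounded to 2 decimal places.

dq/dp = −2·8400·p = -53928. At p = 3.21, q = 113045.56.
Ed = (dq/dp)·(p/q) = (-53928) × (3.21/113045.56) = -1.5313…

-1.53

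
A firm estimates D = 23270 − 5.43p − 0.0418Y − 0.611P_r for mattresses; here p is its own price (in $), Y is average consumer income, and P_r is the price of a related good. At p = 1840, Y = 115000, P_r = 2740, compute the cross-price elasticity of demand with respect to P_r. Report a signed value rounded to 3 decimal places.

-0.246

At the given values, D = 23270 − 5.43(1840) − 0.0418(115000) − 0.611(2740) = 6797.66.
∂D/∂P_r = -0.611.
E = (-0.611) × (2740/6797.66) = -0.24628…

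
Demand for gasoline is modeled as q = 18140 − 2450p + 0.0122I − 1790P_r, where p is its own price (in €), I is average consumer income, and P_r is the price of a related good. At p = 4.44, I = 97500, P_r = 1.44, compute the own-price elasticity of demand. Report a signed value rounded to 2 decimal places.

-1.85

At the given values, q = 18140 − 2450(4.44) + 0.0122(97500) − 1790(1.44) = 5873.9.
∂q/∂p = −2450.
E = (-2450) × (4.44/5873.9) = -1.8519…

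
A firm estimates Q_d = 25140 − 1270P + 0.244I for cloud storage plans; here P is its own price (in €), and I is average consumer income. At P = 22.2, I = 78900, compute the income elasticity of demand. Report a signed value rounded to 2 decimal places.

At the given values, Q_d = 25140 − 1270(22.2) + 0.244(78900) = 16197.6.
∂Q_d/∂I = 0.244.
E = (0.244) × (78900/16197.6) = 1.1885…

1.19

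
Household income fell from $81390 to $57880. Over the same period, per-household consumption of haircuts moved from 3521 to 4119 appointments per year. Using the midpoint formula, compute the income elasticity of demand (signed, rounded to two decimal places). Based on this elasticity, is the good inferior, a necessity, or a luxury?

%ΔQ = (4119 − 3521)/[( 3521 + 4119)/2] = 598/3820 = 0.156544…
%ΔIncome = (57880 − 81390)/[( 81390 + 57880)/2] = -23510/69635 = -0.337617…
E_income = (598/3820) / (-23510/69635) = -0.4636…
E_income < 0 ⇒ inferior good.

-0.46; inferior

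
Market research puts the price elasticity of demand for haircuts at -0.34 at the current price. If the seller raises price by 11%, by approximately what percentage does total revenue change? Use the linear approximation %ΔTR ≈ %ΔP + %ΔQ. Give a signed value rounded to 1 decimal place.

%ΔQ ≈ Ed × %ΔP = (-0.34) × (+11%) = -3.7400%
%ΔTR ≈ %ΔP + %ΔQ = (+11%) + (-3.7400%) = +7.2600%

+7.3%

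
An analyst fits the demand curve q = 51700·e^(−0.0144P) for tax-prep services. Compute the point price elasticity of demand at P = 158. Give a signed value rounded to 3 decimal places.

-2.275

dq/dP = −0.0144·q = -76.5149. At P = 158, q = 5313.54.
Ed = (dq/dP)·(P/q) = (-76.5149) × (158/5313.54) = -2.2752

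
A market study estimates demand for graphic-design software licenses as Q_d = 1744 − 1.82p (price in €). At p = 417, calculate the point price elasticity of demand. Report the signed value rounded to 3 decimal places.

dQ_d/dp = −1.82. At p = 417, Q_d = 1744 − 1.82(417) = 985.06.
Ed = (dQ_d/dp)·(p/Q_d) = −1.82 × (417/985.06) = -0.77045…

-0.770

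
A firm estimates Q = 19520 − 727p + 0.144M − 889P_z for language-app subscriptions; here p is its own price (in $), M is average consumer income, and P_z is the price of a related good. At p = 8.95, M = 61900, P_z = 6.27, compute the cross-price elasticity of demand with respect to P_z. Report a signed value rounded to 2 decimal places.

At the given values, Q = 19520 − 727(8.95) + 0.144(61900) − 889(6.27) = 16352.92.
∂Q/∂P_z = -889.
E = (-889) × (6.27/16352.92) = -0.3408…

-0.34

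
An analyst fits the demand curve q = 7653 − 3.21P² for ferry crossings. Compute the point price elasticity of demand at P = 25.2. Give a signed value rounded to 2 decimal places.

-0.73

dq/dP = −2·3.21·P = -161.784. At P = 25.2, q = 5614.5216.
Ed = (dq/dP)·(P/q) = (-161.784) × (25.2/5614.5216) = -0.7261…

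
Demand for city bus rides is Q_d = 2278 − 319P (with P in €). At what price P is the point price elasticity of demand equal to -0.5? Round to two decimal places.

2.38

Ed = −319P/(2278 − 319P). Set this equal to -0.5:
319P = 0.5·(2278 − 319P) ⇒ 319P(1 + 0.5) = 0.5·2278
P = 0.5·2278 / (319·1.5) = 2.3803…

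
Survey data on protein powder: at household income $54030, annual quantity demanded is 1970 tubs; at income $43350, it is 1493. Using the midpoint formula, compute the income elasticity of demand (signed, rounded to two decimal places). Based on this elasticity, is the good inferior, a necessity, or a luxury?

%ΔQ = (1493 − 1970)/[( 1970 + 1493)/2] = -477/1731.5 = -0.275483…
%ΔIncome = (43350 − 54030)/[( 54030 + 43350)/2] = -10680/48690 = -0.219346…
E_income = (-477/1731.5) / (-10680/48690) = 1.2559…
E_income > 1 ⇒ normal good, luxury.

1.26; luxury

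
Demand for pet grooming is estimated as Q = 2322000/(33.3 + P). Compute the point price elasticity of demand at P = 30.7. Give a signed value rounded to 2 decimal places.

dQ/dP = −2322000/(33.3 + P)² = -566.895. At P = 30.7, Q = 36281.2.
Ed = (dQ/dP)·(P/Q) = (-566.895) × (30.7/36281.2) = -0.4796…

-0.48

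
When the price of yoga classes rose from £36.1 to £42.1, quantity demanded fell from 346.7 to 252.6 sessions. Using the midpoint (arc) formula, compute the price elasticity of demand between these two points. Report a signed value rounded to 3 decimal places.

%ΔQ = (252.6 − 346.7) / [(346.7 + 252.6)/2] = -94.1/299.65 = -0.314033…
%ΔP = (42.1 − 36.1) / [(36.1 + 42.1)/2] = 6/39.1 = 0.153452…
Arc Ed = %ΔQ / %ΔP = (-94.1/299.65) / (6/39.1) = -2.04644…

-2.046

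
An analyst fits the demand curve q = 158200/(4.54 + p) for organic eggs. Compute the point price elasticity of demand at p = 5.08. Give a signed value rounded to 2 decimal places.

-0.53

dq/dp = −158200/(4.54 + p)² = -1709.45. At p = 5.08, q = 16444.9.
Ed = (dq/dp)·(p/q) = (-1709.45) × (5.08/16444.9) = -0.5280…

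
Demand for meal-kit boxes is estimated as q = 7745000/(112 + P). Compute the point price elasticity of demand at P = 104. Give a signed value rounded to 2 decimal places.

dq/dP = −7745000/(112 + P)² = -166.002. At P = 104, q = 35856.5.
Ed = (dq/dP)·(P/q) = (-166.002) × (104/35856.5) = -0.4814…

-0.48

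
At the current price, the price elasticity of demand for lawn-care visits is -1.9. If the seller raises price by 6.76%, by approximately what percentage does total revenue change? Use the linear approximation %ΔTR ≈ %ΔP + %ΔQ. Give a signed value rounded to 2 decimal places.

-6.08%

%ΔQ ≈ Ed × %ΔP = (-1.9) × (+6.76%) = -12.8440%
%ΔTR ≈ %ΔP + %ΔQ = (+6.76%) + (-12.8440%) = -6.0840%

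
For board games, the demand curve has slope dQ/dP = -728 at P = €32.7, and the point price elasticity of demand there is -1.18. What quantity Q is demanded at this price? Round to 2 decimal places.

Ed = (dQ/dP)·(P/Q) ⇒ Q = (dQ/dP)·P/Ed = (-728)·32.7/(-1.18) = 20174.2372…

20174.24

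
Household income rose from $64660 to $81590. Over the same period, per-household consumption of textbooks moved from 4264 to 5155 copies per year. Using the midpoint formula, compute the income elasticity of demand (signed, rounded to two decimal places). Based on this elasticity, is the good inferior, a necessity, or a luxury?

%ΔQ = (5155 − 4264)/[( 4264 + 5155)/2] = 891/4709.5 = 0.189192…
%ΔIncome = (81590 − 64660)/[( 64660 + 81590)/2] = 16930/73125 = 0.231521…
E_income = (891/4709.5) / (16930/73125) = 0.8171…
0 < E_income < 1 ⇒ normal good, necessity.

0.82; necessity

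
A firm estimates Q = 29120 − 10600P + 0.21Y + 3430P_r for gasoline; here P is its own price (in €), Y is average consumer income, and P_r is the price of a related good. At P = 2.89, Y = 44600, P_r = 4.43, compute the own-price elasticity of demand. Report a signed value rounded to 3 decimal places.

-1.329

At the given values, Q = 29120 − 10600(2.89) + 0.21(44600) + 3430(4.43) = 23046.9.
∂Q/∂P = −10600.
E = (-10600) × (2.89/23046.9) = -1.32920…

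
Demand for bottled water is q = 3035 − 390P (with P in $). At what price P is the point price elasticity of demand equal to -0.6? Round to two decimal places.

2.92

Ed = −390P/(3035 − 390P). Set this equal to -0.6:
390P = 0.6·(3035 − 390P) ⇒ 390P(1 + 0.6) = 0.6·3035
P = 0.6·3035 / (390·1.6) = 2.9182…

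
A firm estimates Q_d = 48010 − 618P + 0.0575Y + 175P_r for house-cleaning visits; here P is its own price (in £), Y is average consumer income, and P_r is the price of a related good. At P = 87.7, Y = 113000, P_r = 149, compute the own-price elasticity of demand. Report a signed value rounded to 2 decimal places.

At the given values, Q_d = 48010 − 618(87.7) + 0.0575(113000) + 175(149) = 26383.9.
∂Q_d/∂P = −618.
E = (-618) × (87.7/26383.9) = -2.0542…

-2.05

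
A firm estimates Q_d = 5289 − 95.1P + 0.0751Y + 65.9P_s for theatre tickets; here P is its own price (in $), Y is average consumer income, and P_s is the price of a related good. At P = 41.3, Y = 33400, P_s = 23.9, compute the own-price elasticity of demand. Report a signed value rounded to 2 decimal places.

At the given values, Q_d = 5289 − 95.1(41.3) + 0.0751(33400) + 65.9(23.9) = 5444.72.
∂Q_d/∂P = −95.1.
E = (-95.1) × (41.3/5444.72) = -0.7213…

-0.72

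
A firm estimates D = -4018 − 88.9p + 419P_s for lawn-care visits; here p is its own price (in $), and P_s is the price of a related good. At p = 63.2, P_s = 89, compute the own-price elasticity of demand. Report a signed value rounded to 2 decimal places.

-0.20

At the given values, D = -4018 − 88.9(63.2) + 419(89) = 27654.52.
∂D/∂p = −88.9.
E = (-88.9) × (63.2/27654.52) = -0.2031…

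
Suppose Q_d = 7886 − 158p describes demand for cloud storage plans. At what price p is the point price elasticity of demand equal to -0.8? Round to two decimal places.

22.18

Ed = −158p/(7886 − 158p). Set this equal to -0.8:
158p = 0.8·(7886 − 158p) ⇒ 158p(1 + 0.8) = 0.8·7886
p = 0.8·7886 / (158·1.8) = 22.1828…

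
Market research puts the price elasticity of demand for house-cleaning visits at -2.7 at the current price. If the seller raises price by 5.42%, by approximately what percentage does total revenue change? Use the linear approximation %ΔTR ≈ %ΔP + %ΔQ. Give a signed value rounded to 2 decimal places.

-9.21%

%ΔQ ≈ Ed × %ΔP = (-2.7) × (+5.42%) = -14.6340%
%ΔTR ≈ %ΔP + %ΔQ = (+5.42%) + (-14.6340%) = -9.2140%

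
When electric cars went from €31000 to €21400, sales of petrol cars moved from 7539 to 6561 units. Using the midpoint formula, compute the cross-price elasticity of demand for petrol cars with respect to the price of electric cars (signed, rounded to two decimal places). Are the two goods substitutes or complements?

%ΔQ_{petrol cars} = (6561 − 7539)/avg = -978/7050 = -0.138723…
%ΔP_{electric cars} = (21400 − 31000)/avg = -9600/26200 = -0.366412…
E_cross = (-978/7050) / (-9600/26200) = 0.3785…
E_cross > 0 ⇒ the goods are substitutes.

0.38; substitutes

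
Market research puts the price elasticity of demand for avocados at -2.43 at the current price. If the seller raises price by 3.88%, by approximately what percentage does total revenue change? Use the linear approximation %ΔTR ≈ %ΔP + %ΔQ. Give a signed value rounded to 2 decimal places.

%ΔQ ≈ Ed × %ΔP = (-2.43) × (+3.88%) = -9.4284%
%ΔTR ≈ %ΔP + %ΔQ = (+3.88%) + (-9.4284%) = -5.5484%

-5.55%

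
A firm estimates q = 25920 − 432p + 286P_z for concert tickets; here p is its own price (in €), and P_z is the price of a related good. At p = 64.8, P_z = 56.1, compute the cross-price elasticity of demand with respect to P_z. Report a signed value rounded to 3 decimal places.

1.148

At the given values, q = 25920 − 432(64.8) + 286(56.1) = 13971.
∂q/∂P_z = 286.
E = (286) × (56.1/13971) = 1.14842…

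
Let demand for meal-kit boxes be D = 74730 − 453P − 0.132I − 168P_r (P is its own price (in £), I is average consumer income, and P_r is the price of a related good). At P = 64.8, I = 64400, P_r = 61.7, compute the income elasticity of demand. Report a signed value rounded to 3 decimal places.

At the given values, D = 74730 − 453(64.8) − 0.132(64400) − 168(61.7) = 26509.2.
∂D/∂I = -0.132.
E = (-0.132) × (64400/26509.2) = -0.32067…

-0.321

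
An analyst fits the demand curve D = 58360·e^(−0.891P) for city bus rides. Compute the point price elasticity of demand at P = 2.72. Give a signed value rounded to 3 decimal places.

-2.424

dD/dP = −0.891·D = -4607.57. At P = 2.72, D = 5171.23.
Ed = (dD/dP)·(P/D) = (-4607.57) × (2.72/5171.23) = -2.42352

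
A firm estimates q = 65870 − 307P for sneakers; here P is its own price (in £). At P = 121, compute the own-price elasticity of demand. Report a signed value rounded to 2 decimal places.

At the given values, q = 65870 − 307(121) = 28723.
∂q/∂P = −307.
E = (-307) × (121/28723) = -1.2932…

-1.29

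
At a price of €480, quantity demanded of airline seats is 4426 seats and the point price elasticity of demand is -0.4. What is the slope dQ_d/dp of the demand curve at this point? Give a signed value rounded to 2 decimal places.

Ed = (dQ_d/dp)·(p/Q_d) ⇒ dQ_d/dp = Ed·Q_d/p = (-0.4)·4426/480 = -3.6883…

-3.69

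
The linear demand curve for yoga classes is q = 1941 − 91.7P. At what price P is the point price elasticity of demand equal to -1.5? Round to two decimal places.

Ed = −91.7P/(1941 − 91.7P). Set this equal to -1.5:
91.7P = 1.5·(1941 − 91.7P) ⇒ 91.7P(1 + 1.5) = 1.5·1941
P = 1.5·1941 / (91.7·2.5) = 12.7001…

12.70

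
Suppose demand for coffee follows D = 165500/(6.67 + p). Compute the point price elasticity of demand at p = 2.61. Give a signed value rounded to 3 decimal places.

-0.281

dD/dp = −165500/(6.67 + p)² = -1921.77. At p = 2.61, D = 17834.1.
Ed = (dD/dp)·(p/D) = (-1921.77) × (2.61/17834.1) = -0.28125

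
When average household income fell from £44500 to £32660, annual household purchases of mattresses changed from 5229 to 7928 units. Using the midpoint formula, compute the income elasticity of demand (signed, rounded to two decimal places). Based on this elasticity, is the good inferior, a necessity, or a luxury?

%ΔQ = (7928 − 5229)/[( 5229 + 7928)/2] = 2699/6578.5 = 0.410275…
%ΔIncome = (32660 − 44500)/[( 44500 + 32660)/2] = -11840/38580 = -0.306894…
E_income = (2699/6578.5) / (-11840/38580) = -1.3368…
E_income < 0 ⇒ inferior good.

-1.34; inferior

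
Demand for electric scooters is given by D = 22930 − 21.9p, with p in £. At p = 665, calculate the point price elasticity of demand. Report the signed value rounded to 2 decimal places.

-1.74

dD/dp = −21.9. At p = 665, D = 22930 − 21.9(665) = 8366.5.
Ed = (dD/dp)·(p/D) = −21.9 × (665/8366.5) = -1.7406…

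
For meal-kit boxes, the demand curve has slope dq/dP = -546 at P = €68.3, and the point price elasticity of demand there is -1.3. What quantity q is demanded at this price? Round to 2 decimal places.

Ed = (dq/dP)·(P/q) ⇒ q = (dq/dP)·P/Ed = (-546)·68.3/(-1.3) = 28686

28686.00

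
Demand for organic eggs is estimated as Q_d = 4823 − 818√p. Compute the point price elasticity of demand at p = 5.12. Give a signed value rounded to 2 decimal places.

-0.31

dQ_d/dp = −818/(2√p) = -180.754. At p = 5.12, Q_d = 2972.08.
Ed = (dQ_d/dp)·(p/Q_d) = (-180.754) × (5.12/2972.08) = -0.3113…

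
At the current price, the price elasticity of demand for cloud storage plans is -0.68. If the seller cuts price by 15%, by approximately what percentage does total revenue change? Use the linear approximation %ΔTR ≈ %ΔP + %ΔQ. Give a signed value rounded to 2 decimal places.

%ΔQ ≈ Ed × %ΔP = (-0.68) × (-15%) = +10.2000%
%ΔTR ≈ %ΔP + %ΔQ = (-15%) + (+10.2000%) = -4.8000%

-4.80%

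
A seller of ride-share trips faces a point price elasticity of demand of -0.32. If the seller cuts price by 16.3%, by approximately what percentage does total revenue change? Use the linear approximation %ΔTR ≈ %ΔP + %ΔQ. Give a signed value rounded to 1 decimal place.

-11.1%

%ΔQ ≈ Ed × %ΔP = (-0.32) × (-16.3%) = +5.2160%
%ΔTR ≈ %ΔP + %ΔQ = (-16.3%) + (+5.2160%) = -11.0840%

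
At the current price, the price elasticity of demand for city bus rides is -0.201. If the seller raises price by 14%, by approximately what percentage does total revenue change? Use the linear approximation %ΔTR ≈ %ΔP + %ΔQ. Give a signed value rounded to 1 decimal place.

+11.2%

%ΔQ ≈ Ed × %ΔP = (-0.201) × (+14%) = -2.8140%
%ΔTR ≈ %ΔP + %ΔQ = (+14%) + (-2.8140%) = +11.1860%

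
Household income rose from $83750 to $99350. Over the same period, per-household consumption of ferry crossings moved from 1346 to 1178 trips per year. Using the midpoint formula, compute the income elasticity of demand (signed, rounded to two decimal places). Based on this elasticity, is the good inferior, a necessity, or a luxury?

%ΔQ = (1178 − 1346)/[( 1346 + 1178)/2] = -168/1262 = -0.133122…
%ΔIncome = (99350 − 83750)/[( 83750 + 99350)/2] = 15600/91550 = 0.170398…
E_income = (-168/1262) / (15600/91550) = -0.7812…
E_income < 0 ⇒ inferior good.

-0.78; inferior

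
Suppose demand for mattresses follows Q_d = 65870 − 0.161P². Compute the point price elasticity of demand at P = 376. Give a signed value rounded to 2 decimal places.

dQ_d/dP = −2·0.161·P = -121.072. At P = 376, Q_d = 43108.464.
Ed = (dQ_d/dP)·(P/Q_d) = (-121.072) × (376/43108.464) = -1.0560…

-1.06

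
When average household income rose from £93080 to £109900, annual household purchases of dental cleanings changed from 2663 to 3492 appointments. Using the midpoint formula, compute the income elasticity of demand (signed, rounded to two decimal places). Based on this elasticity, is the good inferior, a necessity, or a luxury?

1.63; luxury

%ΔQ = (3492 − 2663)/[( 2663 + 3492)/2] = 829/3077.5 = 0.269374…
%ΔIncome = (109900 − 93080)/[( 93080 + 109900)/2] = 16820/101490 = 0.165730…
E_income = (829/3077.5) / (16820/101490) = 1.6253…
E_income > 1 ⇒ normal good, luxury.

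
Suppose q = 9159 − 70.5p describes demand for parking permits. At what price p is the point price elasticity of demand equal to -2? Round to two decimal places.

Ed = −70.5p/(9159 − 70.5p). Set this equal to -2:
70.5p = 2·(9159 − 70.5p) ⇒ 70.5p(1 + 2) = 2·9159
p = 2·9159 / (70.5·3) = 86.6099…

86.61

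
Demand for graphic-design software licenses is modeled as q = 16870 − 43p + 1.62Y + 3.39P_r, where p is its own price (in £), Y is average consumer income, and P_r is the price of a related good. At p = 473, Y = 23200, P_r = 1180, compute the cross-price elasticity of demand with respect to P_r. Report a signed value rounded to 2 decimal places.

0.10

At the given values, q = 16870 − 43(473) + 1.62(23200) + 3.39(1180) = 38115.2.
∂q/∂P_r = 3.39.
E = (3.39) × (1180/38115.2) = 0.1049…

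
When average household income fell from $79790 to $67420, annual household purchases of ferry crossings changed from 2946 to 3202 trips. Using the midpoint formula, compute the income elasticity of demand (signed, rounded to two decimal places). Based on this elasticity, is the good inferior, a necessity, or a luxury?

%ΔQ = (3202 − 2946)/[( 2946 + 3202)/2] = 256/3074 = 0.083279…
%ΔIncome = (67420 − 79790)/[( 79790 + 67420)/2] = -12370/73605 = -0.168059…
E_income = (256/3074) / (-12370/73605) = -0.4955…
E_income < 0 ⇒ inferior good.

-0.50; inferior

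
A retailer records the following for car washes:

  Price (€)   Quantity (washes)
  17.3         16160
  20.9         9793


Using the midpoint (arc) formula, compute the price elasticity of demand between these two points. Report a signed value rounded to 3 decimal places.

%ΔQ = (9793 − 16160) / [(16160 + 9793)/2] = -6367/12976.5 = -0.490656…
%ΔP = (20.9 − 17.3) / [(17.3 + 20.9)/2] = 3.6/19.1 = 0.188481…
Arc Ed = %ΔQ / %ΔP = (-6367/12976.5) / (3.6/19.1) = -2.60320…

-2.603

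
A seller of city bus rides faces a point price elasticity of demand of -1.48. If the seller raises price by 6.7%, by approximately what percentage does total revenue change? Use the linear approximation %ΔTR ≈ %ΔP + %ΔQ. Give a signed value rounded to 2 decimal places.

%ΔQ ≈ Ed × %ΔP = (-1.48) × (+6.7%) = -9.9160%
%ΔTR ≈ %ΔP + %ΔQ = (+6.7%) + (-9.9160%) = -3.2160%

-3.22%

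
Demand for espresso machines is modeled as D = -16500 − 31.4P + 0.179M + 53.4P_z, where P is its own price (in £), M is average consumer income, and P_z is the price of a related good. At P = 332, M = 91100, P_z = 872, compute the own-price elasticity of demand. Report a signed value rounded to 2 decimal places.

At the given values, D = -16500 − 31.4(332) + 0.179(91100) + 53.4(872) = 35946.9.
∂D/∂P = −31.4.
E = (-31.4) × (332/35946.9) = -0.2900…

-0.29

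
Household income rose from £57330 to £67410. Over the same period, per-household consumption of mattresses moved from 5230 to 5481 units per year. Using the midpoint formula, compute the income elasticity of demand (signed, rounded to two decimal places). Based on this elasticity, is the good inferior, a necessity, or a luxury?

0.29; necessity

%ΔQ = (5481 − 5230)/[( 5230 + 5481)/2] = 251/5355.5 = 0.046867…
%ΔIncome = (67410 − 57330)/[( 57330 + 67410)/2] = 10080/62370 = 0.161616…
E_income = (251/5355.5) / (10080/62370) = 0.2899…
0 < E_income < 1 ⇒ normal good, necessity.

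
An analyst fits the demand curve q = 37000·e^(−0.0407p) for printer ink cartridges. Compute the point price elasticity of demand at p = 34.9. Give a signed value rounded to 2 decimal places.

dq/dp = −0.0407·q = -363.841. At p = 34.9, q = 8939.57.
Ed = (dq/dp)·(p/q) = (-363.841) × (34.9/8939.57) = -1.4204…

-1.42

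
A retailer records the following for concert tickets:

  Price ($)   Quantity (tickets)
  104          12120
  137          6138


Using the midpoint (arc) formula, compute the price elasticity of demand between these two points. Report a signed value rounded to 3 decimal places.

%ΔQ = (6138 − 12120) / [(12120 + 6138)/2] = -5982/9129 = -0.655274…
%ΔP = (137 − 104) / [(104 + 137)/2] = 33/120.5 = 0.273858…
Arc Ed = %ΔQ / %ΔP = (-5982/9129) / (33/120.5) = -2.39274…

-2.393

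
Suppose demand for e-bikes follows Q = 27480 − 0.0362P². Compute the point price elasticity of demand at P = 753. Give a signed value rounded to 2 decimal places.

-5.90

dQ/dP = −2·0.0362·P = -54.5172. At P = 753, Q = 6954.2742.
Ed = (dQ/dP)·(P/Q) = (-54.5172) × (753/6954.2742) = -5.9030…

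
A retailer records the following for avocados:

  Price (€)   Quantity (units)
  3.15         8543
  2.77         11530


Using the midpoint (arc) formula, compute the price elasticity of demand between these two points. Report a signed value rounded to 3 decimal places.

%ΔQ = (11530 − 8543) / [(8543 + 11530)/2] = 2987/10036.5 = 0.297613…
%ΔP = (2.77 − 3.15) / [(3.15 + 2.77)/2] = -0.38/2.96 = -0.128378…
Arc Ed = %ΔQ / %ΔP = (2987/10036.5) / (-0.38/2.96) = -2.31825…

-2.318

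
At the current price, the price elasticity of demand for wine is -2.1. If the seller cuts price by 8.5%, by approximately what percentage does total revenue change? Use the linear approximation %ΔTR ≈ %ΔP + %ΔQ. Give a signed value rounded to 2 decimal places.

%ΔQ ≈ Ed × %ΔP = (-2.1) × (-8.5%) = +17.8500%
%ΔTR ≈ %ΔP + %ΔQ = (-8.5%) + (+17.8500%) = +9.3500%

+9.35%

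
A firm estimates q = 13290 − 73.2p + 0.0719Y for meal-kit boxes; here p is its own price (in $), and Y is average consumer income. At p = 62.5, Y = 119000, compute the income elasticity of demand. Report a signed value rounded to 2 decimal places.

At the given values, q = 13290 − 73.2(62.5) + 0.0719(119000) = 17271.1.
∂q/∂Y = 0.0719.
E = (0.0719) × (119000/17271.1) = 0.4953…

0.50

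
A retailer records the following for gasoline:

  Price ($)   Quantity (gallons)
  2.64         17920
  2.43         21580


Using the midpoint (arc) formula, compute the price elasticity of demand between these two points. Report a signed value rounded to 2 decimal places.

-2.24

%ΔQ = (21580 − 17920) / [(17920 + 21580)/2] = 3660/19750 = 0.185316…
%ΔP = (2.43 − 2.64) / [(2.64 + 2.43)/2] = -0.21/2.535 = -0.082840…
Arc Ed = %ΔQ / %ΔP = (3660/19750) / (-0.21/2.535) = -2.2370…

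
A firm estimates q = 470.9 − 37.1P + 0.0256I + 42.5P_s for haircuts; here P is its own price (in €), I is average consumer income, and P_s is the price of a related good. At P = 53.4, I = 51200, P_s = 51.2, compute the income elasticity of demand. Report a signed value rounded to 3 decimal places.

0.663

At the given values, q = 470.9 − 37.1(53.4) + 0.0256(51200) + 42.5(51.2) = 1976.48.
∂q/∂I = 0.0256.
E = (0.0256) × (51200/1976.48) = 0.66315…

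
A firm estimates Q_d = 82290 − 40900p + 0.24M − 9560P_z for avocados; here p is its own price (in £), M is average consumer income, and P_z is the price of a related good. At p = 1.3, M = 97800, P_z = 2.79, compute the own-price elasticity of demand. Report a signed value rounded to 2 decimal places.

At the given values, Q_d = 82290 − 40900(1.3) + 0.24(97800) − 9560(2.79) = 25919.6.
∂Q_d/∂p = −40900.
E = (-40900) × (1.3/25919.6) = -2.0513…

-2.05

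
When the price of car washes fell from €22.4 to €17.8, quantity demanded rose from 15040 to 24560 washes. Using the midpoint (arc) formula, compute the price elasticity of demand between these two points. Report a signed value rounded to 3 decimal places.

-2.101

%ΔQ = (24560 − 15040) / [(15040 + 24560)/2] = 9520/19800 = 0.480808…
%ΔP = (17.8 − 22.4) / [(22.4 + 17.8)/2] = -4.6/20.1 = -0.228855…
Arc Ed = %ΔQ / %ΔP = (9520/19800) / (-4.6/20.1) = -2.10092…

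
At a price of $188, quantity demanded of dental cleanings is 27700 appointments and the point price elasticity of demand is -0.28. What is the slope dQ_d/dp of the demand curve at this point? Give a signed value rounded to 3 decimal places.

-41.255

Ed = (dQ_d/dp)·(p/Q_d) ⇒ dQ_d/dp = Ed·Q_d/p = (-0.28)·27700/188 = -41.25531…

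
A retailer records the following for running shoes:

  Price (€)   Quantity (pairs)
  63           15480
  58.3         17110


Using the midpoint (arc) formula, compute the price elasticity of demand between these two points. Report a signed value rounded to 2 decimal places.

%ΔQ = (17110 − 15480) / [(15480 + 17110)/2] = 1630/16295 = 0.100030…
%ΔP = (58.3 − 63) / [(63 + 58.3)/2] = -4.7/60.65 = -0.077493…
Arc Ed = %ΔQ / %ΔP = (1630/16295) / (-4.7/60.65) = -1.2908…

-1.29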